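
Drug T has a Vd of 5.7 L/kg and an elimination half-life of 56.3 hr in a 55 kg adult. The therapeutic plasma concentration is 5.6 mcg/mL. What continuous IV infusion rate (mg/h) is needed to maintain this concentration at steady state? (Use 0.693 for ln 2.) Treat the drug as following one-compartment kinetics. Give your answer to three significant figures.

Total Vd = 5.7 × 55 = 313.5 L
CL = ln 2 · Vd / t½ = 0.693 × 313.5 / 56.3 = 3.859 L/h
Infusion rate = CL × Css = 3.859 × 5.6 = 21.61 mg/h

21.6 mg/h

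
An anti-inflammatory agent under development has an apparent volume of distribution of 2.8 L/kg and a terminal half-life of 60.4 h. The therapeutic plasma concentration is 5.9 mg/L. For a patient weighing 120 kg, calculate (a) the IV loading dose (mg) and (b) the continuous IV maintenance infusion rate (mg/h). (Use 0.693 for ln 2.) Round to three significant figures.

(a) 1980 mg; (b) 22.7 mg/h

Vd = 2.8 L/kg × 120 kg = 336.0 L
LD = Vd × C = 336.0 × 5.9 = 1982 mg
CL = 0.693 × Vd / t½ = 0.693 × 336.0 / 60.4 = 3.855 L/h
Infusion rate = CL × Css = 3.855 × 5.9 = 22.74 mg/h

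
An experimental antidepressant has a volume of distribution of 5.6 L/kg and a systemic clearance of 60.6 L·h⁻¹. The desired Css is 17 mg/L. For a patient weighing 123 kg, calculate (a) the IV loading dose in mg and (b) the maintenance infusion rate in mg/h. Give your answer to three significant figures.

Vd = 5.6 L/kg × 123 kg = 688.8 L
Loading dose = Vd × C = 688.8 × 17 = 11710 mg
Infusion rate = 60.60 L/h × 17 mg/L = 1030 mg/h

(a) 11700 mg; (b) 1030 mg/h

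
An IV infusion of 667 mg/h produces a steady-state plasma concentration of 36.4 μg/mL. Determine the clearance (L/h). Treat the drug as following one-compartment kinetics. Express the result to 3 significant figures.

18.3 L/h

At steady state, infusion rate = CL × Css, so CL = rate / Css.
CL = 667 / 36.4 = 18.32 L/h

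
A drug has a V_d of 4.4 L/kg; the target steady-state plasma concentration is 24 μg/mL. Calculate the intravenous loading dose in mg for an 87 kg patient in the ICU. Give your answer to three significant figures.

Total Vd = 4.4 × 87 = 382.8 L
The loading dose fills Vd to the target concentration.
LD = Vd × C = 382.8 × 24.00 = 9187 mg

9190 mg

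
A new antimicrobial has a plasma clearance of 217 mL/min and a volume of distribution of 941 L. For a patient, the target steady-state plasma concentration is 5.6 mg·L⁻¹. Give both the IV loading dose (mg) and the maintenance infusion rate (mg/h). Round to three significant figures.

(a) 5270 mg; (b) 72.9 mg/h

Loading: fill Vd to C_target → 941.0 L × 5.6 mg/L = 5270 mg
CL = 217 mL/min × 60/1000 = 13.02 L/h
Maintenance infusion rate = CL × Css = 13.02 × 5.6 = 72.91 mg/h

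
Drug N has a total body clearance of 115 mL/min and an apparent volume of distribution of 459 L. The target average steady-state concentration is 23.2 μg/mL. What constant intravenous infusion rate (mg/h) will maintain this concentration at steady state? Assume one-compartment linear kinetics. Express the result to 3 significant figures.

CL = 115 mL/min = 115 × 0.06 = 6.900 L/h
Vd does not affect the maintenance rate; only clearance governs steady-state input.
Rate = CL × Css = 6.900 × 23.2 = 160.1 mg/h

160 mg/h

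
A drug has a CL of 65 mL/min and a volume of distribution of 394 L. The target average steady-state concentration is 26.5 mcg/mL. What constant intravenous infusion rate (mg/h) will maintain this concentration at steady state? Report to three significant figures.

CL = 65 mL/min = 65 × 0.06 = 3.900 L/h
At steady state, infusion rate equals elimination rate: rate in = CL × Css.
Rate = CL × Css = 3.900 × 26.5 = 103.4 mg/h

103 mg/h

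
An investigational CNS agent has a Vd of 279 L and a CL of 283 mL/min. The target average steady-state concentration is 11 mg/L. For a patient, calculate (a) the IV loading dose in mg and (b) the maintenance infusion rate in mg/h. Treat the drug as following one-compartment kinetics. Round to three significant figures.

(a) 3070 mg; (b) 187 mg/h

Loading dose = Vd × C = 279.0 × 11 = 3069 mg
Convert clearance: 283 mL/min × 60 min/h ÷ 1000 mL/L = 16.98 L/h
Infusion rate = 16.98 L/h × 11 mg/L = 186.8 mg/h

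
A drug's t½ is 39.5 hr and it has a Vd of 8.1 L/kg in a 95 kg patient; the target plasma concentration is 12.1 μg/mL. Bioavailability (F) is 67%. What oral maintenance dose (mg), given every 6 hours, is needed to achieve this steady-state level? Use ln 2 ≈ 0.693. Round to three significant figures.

1460 mg

Vd = 8.1 L/kg × 95 kg = 769.5 L
CL = 0.693 × Vd / t½ = 0.693 × 769.5 / 39.5 = 13.50 L/h
D = CL × Css × τ / F = 13.50 × 12.1 × 6 / 0.67 = 1463 mg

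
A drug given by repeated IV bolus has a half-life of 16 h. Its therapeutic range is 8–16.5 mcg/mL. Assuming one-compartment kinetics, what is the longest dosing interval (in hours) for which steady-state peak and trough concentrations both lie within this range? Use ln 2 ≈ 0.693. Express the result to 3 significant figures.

16.7 h

k = 0.693 / t½ = 0.693 / 16 = 0.04331 h⁻¹
Between IV bolus doses, concentration decays as C = C₀·e^(−kτ), so C_peak/C_trough = e^(kτ).
τ_max = ln(C_peak/C_trough) / k = ln(16.5/8) / 0.04331 = 0.7239 / 0.04331 = 16.71 h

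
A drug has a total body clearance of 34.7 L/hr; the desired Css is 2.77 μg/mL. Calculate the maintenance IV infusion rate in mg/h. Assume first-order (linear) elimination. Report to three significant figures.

96.1 mg/h

At steady state, infusion rate equals elimination rate: rate in = CL × Css.
Infusion rate = CL · Css = 34.70 L/h × 2.77 mg/L = 96.12 mg/h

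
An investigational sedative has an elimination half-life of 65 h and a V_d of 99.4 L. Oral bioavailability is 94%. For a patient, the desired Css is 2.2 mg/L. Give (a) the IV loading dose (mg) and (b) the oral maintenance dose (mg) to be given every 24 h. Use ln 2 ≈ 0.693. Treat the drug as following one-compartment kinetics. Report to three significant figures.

(a) 219 mg; (b) 59.5 mg

LD = Vd × C = 99.40 × 2.2 = 218.7 mg
CL = 0.693 × Vd / t½ = 0.693 × 99.40 / 65 = 1.060 L/h
D = CL × Css × τ / F = 1.060 × 2.2 × 24 / 0.94 = 59.54 mg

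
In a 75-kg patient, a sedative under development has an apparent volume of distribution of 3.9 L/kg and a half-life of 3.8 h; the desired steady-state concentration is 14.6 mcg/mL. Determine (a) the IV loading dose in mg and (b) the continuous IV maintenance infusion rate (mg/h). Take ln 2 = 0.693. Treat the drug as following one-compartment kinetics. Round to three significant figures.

Vd = 3.9 L/kg × 75 kg = 292.5 L
LD = Vd × C = 292.5 × 14.6 = 4271 mg
CL = 0.693 × Vd / t½ = 0.693 × 292.5 / 3.8 = 53.34 L/h
Infusion rate = CL × Css = 53.34 × 14.6 = 778.8 mg/h

(a) 4270 mg; (b) 779 mg/h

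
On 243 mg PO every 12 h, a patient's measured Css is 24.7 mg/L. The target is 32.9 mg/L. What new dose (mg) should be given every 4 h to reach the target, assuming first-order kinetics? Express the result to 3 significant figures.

108 mg

With linear kinetics, Css is proportional to dose rate (D/τ) at fixed clearance.
D₂ = D₁ × (Css,target / Css,current) × (τ₂/τ₁) = 243 × (32.9/24.7) × (4/12) = 107.9 mg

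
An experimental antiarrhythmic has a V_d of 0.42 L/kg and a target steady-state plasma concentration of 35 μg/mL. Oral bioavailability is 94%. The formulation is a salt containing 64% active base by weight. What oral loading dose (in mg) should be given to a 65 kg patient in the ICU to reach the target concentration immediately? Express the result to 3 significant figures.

1590 mg

Total Vd = 0.42 × 65 = 27.30 L
The loading dose fills Vd to the target concentration.
LD = Vd × C / F / S = 27.30 × 35.00 / 0.94 / 0.64 = 1588 mg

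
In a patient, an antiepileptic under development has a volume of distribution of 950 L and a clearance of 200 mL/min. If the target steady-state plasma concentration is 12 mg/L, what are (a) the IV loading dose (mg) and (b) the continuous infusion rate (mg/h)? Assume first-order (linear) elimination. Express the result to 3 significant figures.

LD = Vd · C_target = 950.0 × 12 = 11400 mg
CL = 200 mL/min × 60/1000 = 12.00 L/h
Maintenance infusion rate = CL × Css = 12.00 × 12 = 144.0 mg/h

(a) 11400 mg; (b) 144 mg/h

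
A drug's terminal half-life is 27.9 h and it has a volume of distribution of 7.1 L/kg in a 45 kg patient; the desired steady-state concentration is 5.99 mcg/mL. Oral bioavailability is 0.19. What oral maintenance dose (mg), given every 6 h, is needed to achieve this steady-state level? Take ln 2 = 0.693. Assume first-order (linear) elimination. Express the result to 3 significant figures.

1500 mg

Total Vd = 7.1 × 45 = 319.5 L
CL = ln 2 · Vd / t½ = 0.693 × 319.5 / 27.9 = 7.936 L/h
D = CL × Css × τ / F = 7.936 × 5.99 × 6 / 0.19 = 1501 mg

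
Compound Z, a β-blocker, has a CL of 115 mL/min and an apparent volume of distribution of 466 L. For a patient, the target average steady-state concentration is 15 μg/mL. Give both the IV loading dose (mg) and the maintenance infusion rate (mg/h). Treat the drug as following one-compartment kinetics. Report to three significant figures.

(a) 6990 mg; (b) 104 mg/h

Loading dose = Vd × C = 466.0 × 15 = 6990 mg
Convert clearance: 115 mL/min × 60 min/h ÷ 1000 mL/L = 6.900 L/h
Maintenance infusion rate = CL × Css = 6.900 × 15 = 103.5 mg/h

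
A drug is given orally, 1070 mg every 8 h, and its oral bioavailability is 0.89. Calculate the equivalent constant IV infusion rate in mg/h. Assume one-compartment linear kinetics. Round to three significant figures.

119 mg/h

Equivalent systemic input: infusion rate = F·D/τ.
Rate = 0.89 × 1070 / 8 = 119.0 mg/h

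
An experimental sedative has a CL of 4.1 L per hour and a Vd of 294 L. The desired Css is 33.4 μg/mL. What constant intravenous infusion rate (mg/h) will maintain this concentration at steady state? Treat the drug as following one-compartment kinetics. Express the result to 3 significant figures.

Rate = CL × Css = 4.100 × 33.4 = 136.9 mg/h

137 mg/h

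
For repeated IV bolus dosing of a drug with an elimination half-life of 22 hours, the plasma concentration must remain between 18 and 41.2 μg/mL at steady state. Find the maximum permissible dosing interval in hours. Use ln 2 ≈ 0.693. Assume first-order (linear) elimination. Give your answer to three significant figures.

k = 0.693 / t½ = 0.693 / 22 = 0.03150 h⁻¹
Between IV bolus doses, concentration decays as C = C₀·e^(−kτ), so C_peak/C_trough = e^(kτ).
τ_max = ln(C_peak/C_trough) / k = ln(41.2/18) / 0.03150 = 0.8281 / 0.03150 = 26.29 h

26.3 h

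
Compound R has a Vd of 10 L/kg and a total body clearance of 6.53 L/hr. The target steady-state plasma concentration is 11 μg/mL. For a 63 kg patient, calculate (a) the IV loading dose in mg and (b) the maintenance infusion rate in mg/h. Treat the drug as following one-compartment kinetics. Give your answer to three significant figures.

Vd = 10 L/kg × 63 kg = 630.0 L
Loading dose = Vd × C = 630.0 × 11 = 6930 mg
Maintenance: replace elimination → rate = CL × Css = 6.530 × 11 = 71.83 mg/h

(a) 6930 mg; (b) 71.8 mg/h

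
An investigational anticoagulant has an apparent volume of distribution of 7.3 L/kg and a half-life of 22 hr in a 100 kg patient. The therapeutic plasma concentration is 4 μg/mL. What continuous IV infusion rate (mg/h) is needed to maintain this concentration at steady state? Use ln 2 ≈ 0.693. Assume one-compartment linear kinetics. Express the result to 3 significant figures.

92.0 mg/h

Vd = 7.3 L/kg × 100 kg = 730.0 L
k = 0.693/22 = 0.03150 h⁻¹, so CL = k·Vd = 0.03150 × 730.0 = 23.00 L/h
Infusion rate = CL × Css = 23.00 × 4 = 92.00 mg/h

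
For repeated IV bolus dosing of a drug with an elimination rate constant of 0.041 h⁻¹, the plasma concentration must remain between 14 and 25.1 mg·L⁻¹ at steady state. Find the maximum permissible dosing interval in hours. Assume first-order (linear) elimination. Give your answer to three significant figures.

14.2 h

Between IV bolus doses, concentration decays as C = C₀·e^(−kτ), so C_peak/C_trough = e^(kτ).
τ_max = ln(C_peak/C_trough) / k = ln(25.1/14) / 0.04100 = 0.5838 / 0.04100 = 14.24 h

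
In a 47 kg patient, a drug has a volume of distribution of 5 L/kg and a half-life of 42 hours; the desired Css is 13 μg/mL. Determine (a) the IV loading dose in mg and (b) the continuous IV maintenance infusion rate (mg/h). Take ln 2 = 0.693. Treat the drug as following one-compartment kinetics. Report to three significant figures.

Vd(total) = 47 kg × 5 L/kg = 235.0 L
LD = Vd × C = 235.0 × 13 = 3055 mg
CL = 0.693 × Vd / t½ = 0.693 × 235.0 / 42 = 3.878 L/h
Infusion rate = CL × Css = 3.878 × 13 = 50.41 mg/h

(a) 3060 mg; (b) 50.4 mg/h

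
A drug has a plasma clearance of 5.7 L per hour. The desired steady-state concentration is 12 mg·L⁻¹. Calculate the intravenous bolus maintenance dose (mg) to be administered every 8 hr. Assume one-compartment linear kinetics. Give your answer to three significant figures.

D = CL × Css × τ = 5.700 × 12 × 8 = 547.2 mg

547 mg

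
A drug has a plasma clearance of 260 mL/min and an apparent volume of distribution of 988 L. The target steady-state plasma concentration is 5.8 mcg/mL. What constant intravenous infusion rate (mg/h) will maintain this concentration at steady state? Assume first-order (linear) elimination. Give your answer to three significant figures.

CL = 260 mL/min × 60/1000 = 15.60 L/h
R₀ = 15.60 × 5.8 = 90.48 mg/h

90.5 mg/h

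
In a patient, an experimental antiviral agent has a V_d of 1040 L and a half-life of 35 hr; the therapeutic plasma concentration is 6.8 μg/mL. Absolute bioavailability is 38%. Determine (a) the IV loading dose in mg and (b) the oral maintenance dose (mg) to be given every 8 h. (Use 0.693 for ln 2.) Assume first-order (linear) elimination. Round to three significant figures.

(a) 7070 mg; (b) 2950 mg

LD = Vd × C = 1040 × 6.8 = 7072 mg
CL = 0.693 × Vd / t½ = 0.693 × 1040 / 35 = 20.59 L/h
D = CL × Css × τ / F = 20.59 × 6.8 × 8 / 0.38 = 2948 mg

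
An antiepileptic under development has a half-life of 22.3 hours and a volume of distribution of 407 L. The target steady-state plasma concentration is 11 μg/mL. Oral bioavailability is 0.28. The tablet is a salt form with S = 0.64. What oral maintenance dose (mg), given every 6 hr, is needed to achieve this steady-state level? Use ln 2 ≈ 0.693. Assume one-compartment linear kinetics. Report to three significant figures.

CL = ln 2 · Vd / t½ = 0.693 × 407.0 / 22.3 = 12.65 L/h
D = CL × Css × τ / F / S = 12.65 × 11 × 6 / 0.28 / 0.64 = 4659 mg

4660 mg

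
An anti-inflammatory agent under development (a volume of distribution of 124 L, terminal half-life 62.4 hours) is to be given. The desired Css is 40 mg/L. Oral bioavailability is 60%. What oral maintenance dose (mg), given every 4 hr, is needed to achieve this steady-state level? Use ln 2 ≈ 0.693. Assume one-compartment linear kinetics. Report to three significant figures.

367 mg

CL = 0.693 × Vd / t½ = 0.693 × 124.0 / 62.4 = 1.377 L/h
D = CL × Css × τ / F = 1.377 × 40 × 4 / 0.6 = 367.2 mg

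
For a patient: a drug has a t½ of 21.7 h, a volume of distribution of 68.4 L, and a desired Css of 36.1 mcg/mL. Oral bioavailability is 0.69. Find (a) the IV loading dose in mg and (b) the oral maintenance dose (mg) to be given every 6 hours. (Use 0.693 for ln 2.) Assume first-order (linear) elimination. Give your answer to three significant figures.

LD = Vd × C = 68.40 × 36.1 = 2469 mg
CL = 0.693 × Vd / t½ = 0.693 × 68.40 / 21.7 = 2.184 L/h
D = CL × Css × τ / F = 2.184 × 36.1 × 6 / 0.69 = 685.6 mg

(a) 2470 mg; (b) 686 mg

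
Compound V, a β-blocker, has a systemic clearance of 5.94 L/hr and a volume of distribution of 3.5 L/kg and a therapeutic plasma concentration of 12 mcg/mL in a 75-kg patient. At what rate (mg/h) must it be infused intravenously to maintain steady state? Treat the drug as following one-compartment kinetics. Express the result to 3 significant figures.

71.3 mg/h

At steady state, infusion rate equals elimination rate: rate in = CL × Css.
Rate = CL × Css = 5.940 × 12 = 71.28 mg/h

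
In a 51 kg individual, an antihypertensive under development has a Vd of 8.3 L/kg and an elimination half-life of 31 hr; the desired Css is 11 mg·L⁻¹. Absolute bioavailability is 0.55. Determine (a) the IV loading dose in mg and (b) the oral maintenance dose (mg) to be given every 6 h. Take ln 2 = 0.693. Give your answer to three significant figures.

(a) 4660 mg; (b) 1140 mg

Vd = 8.3 L/kg × 51 kg = 423.3 L
LD = Vd × C = 423.3 × 11 = 4656 mg
CL = 0.693 × Vd / t½ = 0.693 × 423.3 / 31 = 9.463 L/h
D = CL × Css × τ / F = 9.463 × 11 × 6 / 0.55 = 1136 mg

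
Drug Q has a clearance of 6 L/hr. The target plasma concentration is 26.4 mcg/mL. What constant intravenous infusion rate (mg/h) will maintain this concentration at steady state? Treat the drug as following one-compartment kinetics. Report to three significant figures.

158 mg/h

Rate = CL × Css = 6.000 × 26.4 = 158.4 mg/h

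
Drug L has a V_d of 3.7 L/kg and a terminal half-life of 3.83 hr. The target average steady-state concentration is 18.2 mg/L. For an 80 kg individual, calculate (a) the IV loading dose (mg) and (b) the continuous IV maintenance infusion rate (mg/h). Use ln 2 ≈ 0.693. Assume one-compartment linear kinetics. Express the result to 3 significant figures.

(a) 5390 mg; (b) 975 mg/h

Vd(total) = 80 kg × 3.7 L/kg = 296.0 L
LD = Vd × C = 296.0 × 18.2 = 5387 mg
CL = 0.693 × Vd / t½ = 0.693 × 296.0 / 3.83 = 53.56 L/h
Infusion rate = CL × Css = 53.56 × 18.2 = 974.8 mg/h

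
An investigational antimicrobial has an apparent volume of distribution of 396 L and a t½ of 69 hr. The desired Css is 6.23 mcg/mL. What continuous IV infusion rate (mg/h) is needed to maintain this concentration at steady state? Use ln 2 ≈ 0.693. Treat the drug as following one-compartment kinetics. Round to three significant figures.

CL = 0.693 × Vd / t½ = 0.693 × 396.0 / 69 = 3.977 L/h
Infusion rate = CL × Css = 3.977 × 6.23 = 24.78 mg/h

24.8 mg/h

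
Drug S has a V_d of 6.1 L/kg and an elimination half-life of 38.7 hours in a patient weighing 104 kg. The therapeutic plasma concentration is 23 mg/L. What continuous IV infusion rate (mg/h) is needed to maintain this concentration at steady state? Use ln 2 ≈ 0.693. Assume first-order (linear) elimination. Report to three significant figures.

261 mg/h

Vd(total) = 104 kg × 6.1 L/kg = 634.4 L
CL = ln 2 · Vd / t½ = 0.693 × 634.4 / 38.7 = 11.36 L/h
Infusion rate = CL × Css = 11.36 × 23 = 261.3 mg/h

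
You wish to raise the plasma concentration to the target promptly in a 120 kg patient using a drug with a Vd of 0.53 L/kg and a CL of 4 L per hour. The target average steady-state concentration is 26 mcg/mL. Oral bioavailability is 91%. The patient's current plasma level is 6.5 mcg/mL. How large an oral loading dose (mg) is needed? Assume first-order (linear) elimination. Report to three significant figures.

Vd(total) = 120 kg × 0.53 L/kg = 63.60 L
Concentration deficit ΔC = 26 − 6.5 = 19.50 mg/L
LD = Vd × ΔC / F = 63.60 × 19.50 / 0.91 = 1363 mg

1360 mg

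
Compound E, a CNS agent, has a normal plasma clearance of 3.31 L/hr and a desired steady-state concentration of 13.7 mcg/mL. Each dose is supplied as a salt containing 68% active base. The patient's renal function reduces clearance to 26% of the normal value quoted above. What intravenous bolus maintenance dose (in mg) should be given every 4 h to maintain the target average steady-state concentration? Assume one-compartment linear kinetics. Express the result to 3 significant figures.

Patient clearance = 0.26 × 3.310 = 0.8606 L/h
D = CL × Css × τ / S = 0.8606 × 13.7 × 4 / 0.68 = 69.35 mg

69.4 mg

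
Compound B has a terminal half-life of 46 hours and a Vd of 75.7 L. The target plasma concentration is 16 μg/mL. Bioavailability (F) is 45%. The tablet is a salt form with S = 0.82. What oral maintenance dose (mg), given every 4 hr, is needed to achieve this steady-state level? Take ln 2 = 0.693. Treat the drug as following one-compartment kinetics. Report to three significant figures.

CL = 0.693 × Vd / t½ = 0.693 × 75.70 / 46 = 1.140 L/h
D = CL × Css × τ / F / S = 1.140 × 16 × 4 / 0.45 / 0.82 = 197.7 mg

198 mg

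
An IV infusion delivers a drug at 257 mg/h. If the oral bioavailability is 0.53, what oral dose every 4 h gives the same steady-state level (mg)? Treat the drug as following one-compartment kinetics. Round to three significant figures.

To maintain the same Css, the systemic dosing rate must be unchanged: F·D/τ = infusion rate.
D = rate × τ / F = 257 × 4 / 0.53 = 1940 mg

1940 mg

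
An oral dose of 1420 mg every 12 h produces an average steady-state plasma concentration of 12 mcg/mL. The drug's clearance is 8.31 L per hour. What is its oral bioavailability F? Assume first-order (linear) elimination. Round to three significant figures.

F·D/τ = CL·Css at steady state → F = CL·Css·τ / D.
F = 8.31 × 12 × 12 / 1420 = 0.843

0.843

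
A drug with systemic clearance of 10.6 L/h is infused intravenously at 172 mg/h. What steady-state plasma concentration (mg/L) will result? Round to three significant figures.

Css = rate / CL = 172 / 10.60 = 16.23 mg/L

16.2 mg/L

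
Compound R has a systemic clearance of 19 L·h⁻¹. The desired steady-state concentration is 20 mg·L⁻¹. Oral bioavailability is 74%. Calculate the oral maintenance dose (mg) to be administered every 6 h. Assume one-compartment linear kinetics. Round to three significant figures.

3080 mg

D = CL × Css × τ / F = 19.00 × 20 × 6 / 0.74 = 3081 mg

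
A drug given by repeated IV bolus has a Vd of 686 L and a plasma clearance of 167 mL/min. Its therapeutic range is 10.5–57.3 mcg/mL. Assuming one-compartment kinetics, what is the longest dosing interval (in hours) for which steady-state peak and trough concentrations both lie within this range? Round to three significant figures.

CL = 167 mL/min = 167 × 0.06 = 10.02 L/h
k = CL / Vd = 10.02 / 686.0 = 0.01461 h⁻¹
Between IV bolus doses, concentration decays as C = C₀·e^(−kτ), so C_peak/C_trough = e^(kτ).
τ_max = ln(C_peak/C_trough) / k = ln(57.3/10.5) / 0.01461 = 1.697 / 0.01461 = 116.2 h

116 h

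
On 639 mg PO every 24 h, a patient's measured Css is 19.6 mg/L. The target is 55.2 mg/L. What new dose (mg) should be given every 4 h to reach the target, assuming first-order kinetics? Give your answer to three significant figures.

300 mg

With linear kinetics, Css is proportional to dose rate (D/τ) at fixed clearance.
D₂ = D₁ × (Css,target / Css,current) × (τ₂/τ₁) = 639 × (55.2/19.6) × (4/24) = 299.9 mg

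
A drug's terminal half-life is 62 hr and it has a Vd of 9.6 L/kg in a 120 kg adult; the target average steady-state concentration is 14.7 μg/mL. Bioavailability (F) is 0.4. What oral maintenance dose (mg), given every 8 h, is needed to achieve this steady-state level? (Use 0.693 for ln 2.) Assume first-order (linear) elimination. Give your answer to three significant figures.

3790 mg

Total Vd = 9.6 × 120 = 1152 L
k = 0.693/62 = 0.01118 h⁻¹, so CL = k·Vd = 0.01118 × 1152 = 12.88 L/h
D = CL × Css × τ / F = 12.88 × 14.7 × 8 / 0.4 = 3787 mg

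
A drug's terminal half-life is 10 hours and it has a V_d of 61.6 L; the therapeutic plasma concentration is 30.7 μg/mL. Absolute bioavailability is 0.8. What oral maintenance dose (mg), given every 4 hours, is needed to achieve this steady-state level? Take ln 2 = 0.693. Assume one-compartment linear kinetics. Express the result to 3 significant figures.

655 mg

k = 0.693/10 = 0.06930 h⁻¹, so CL = k·Vd = 0.06930 × 61.60 = 4.269 L/h
D = CL × Css × τ / F = 4.269 × 30.7 × 4 / 0.8 = 655.3 mg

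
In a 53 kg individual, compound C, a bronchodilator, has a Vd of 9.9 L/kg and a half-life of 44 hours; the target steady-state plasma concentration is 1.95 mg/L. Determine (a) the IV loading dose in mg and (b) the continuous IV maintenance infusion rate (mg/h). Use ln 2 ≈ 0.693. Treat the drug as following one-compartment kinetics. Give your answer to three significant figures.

(a) 1020 mg; (b) 16.1 mg/h

Vd(total) = 53 kg × 9.9 L/kg = 524.7 L
LD = Vd × C = 524.7 × 1.95 = 1023 mg
CL = 0.693 × Vd / t½ = 0.693 × 524.7 / 44 = 8.264 L/h
Infusion rate = CL × Css = 8.264 × 1.95 = 16.11 mg/h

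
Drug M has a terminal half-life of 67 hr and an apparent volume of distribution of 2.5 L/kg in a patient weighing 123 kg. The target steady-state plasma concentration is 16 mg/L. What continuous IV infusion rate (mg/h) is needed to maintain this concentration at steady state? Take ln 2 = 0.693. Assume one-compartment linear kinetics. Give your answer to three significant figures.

Vd(total) = 123 kg × 2.5 L/kg = 307.5 L
CL = ln 2 · Vd / t½ = 0.693 × 307.5 / 67 = 3.181 L/h
Infusion rate = CL × Css = 3.181 × 16 = 50.90 mg/h

50.9 mg/h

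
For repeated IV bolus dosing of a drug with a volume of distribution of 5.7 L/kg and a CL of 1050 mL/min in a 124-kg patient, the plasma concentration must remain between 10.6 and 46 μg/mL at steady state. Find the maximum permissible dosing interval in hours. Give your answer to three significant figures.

16.5 h

Total Vd = 5.7 × 124 = 706.8 L
CL = 1050 mL/min = 1050 × 0.06 = 63.00 L/h
k = CL / Vd = 63.00 / 706.8 = 0.08913 h⁻¹
Between IV bolus doses, concentration decays as C = C₀·e^(−kτ), so C_peak/C_trough = e^(kτ).
τ_max = ln(C_peak/C_trough) / k = ln(46/10.6) / 0.08913 = 1.468 / 0.08913 = 16.47 h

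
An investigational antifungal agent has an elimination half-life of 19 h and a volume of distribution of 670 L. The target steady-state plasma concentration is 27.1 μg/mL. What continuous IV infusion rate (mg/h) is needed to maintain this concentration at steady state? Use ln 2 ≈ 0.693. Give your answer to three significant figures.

CL = ln 2 · Vd / t½ = 0.693 × 670.0 / 19 = 24.44 L/h
Infusion rate = CL × Css = 24.44 × 27.1 = 662.3 mg/h

662 mg/h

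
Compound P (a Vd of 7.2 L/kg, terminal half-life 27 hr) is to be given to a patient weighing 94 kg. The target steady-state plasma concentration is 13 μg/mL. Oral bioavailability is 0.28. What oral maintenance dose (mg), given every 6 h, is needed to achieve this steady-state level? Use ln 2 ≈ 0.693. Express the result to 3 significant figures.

4840 mg

Total Vd = 7.2 × 94 = 676.8 L
k = 0.693/27 = 0.02567 h⁻¹, so CL = k·Vd = 0.02567 × 676.8 = 17.37 L/h
D = CL × Css × τ / F = 17.37 × 13 × 6 / 0.28 = 4839 mg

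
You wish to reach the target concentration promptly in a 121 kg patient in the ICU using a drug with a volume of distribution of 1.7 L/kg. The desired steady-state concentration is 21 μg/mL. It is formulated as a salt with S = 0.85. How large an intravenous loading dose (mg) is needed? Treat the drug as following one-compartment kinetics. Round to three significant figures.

Vd(total) = 121 kg × 1.7 L/kg = 205.7 L
The loading dose fills Vd to the target concentration.
LD = Vd × C / S = 205.7 × 21.00 / 0.85 = 5082 mg

5080 mg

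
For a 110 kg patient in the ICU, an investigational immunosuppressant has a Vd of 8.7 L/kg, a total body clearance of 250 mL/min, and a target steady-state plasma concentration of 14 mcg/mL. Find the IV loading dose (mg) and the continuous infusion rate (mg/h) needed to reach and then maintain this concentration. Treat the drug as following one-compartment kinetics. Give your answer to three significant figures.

Vd = 8.7 L/kg × 110 kg = 957.0 L
LD = Vd · C_target = 957.0 × 14 = 13400 mg
Convert clearance: 250 mL/min × 60 min/h ÷ 1000 mL/L = 15.00 L/h
Maintenance: replace elimination → rate = CL × Css = 15.00 × 14 = 210.0 mg/h

(a) 13400 mg; (b) 210 mg/h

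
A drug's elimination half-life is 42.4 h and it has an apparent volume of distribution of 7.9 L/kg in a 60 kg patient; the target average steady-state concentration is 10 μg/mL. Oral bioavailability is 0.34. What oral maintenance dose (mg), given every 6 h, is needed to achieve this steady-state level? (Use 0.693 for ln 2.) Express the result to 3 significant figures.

Vd = 7.9 L/kg × 60 kg = 474.0 L
CL = 0.693 × Vd / t½ = 0.693 × 474.0 / 42.4 = 7.747 L/h
D = CL × Css × τ / F = 7.747 × 10 × 6 / 0.34 = 1367 mg

1370 mg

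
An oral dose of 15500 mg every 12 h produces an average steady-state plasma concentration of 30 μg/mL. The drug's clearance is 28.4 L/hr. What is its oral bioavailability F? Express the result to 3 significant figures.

0.660

F·D/τ = CL·Css at steady state → F = CL·Css·τ / D.
F = 28.4 × 30 × 12 / 15500 = 0.660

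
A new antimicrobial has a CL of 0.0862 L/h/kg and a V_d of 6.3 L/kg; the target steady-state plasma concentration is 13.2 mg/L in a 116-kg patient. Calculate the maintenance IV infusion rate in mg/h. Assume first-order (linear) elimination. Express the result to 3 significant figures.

132 mg/h

CL = 0.0862 L/h/kg × 116 kg = 9.999 L/h
Rate = CL × Css = 9.999 × 13.2 = 132.0 mg/h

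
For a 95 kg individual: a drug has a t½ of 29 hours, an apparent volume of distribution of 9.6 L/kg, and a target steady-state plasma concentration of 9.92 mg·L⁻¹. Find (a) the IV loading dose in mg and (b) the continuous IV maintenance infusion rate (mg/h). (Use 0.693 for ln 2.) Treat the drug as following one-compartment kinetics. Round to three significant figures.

(a) 9050 mg; (b) 216 mg/h

Vd(total) = 95 kg × 9.6 L/kg = 912.0 L
LD = Vd × C = 912.0 × 9.92 = 9047 mg
CL = 0.693 × Vd / t½ = 0.693 × 912.0 / 29 = 21.79 L/h
Infusion rate = CL × Css = 21.79 × 9.92 = 216.2 mg/h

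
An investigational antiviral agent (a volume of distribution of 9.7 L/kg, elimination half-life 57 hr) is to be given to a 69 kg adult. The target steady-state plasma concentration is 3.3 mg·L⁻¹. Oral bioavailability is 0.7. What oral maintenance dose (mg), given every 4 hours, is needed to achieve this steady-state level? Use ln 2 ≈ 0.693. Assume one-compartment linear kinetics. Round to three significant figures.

Vd = 9.7 L/kg × 69 kg = 669.3 L
CL = 0.693 × Vd / t½ = 0.693 × 669.3 / 57 = 8.137 L/h
D = CL × Css × τ / F = 8.137 × 3.3 × 4 / 0.7 = 153.4 mg

153 mg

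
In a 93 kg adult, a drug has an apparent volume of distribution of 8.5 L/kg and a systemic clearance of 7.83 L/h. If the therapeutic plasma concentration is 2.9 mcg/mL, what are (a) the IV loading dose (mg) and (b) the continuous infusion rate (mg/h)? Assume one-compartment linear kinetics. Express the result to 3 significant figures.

(a) 2290 mg; (b) 22.7 mg/h

Vd(total) = 93 kg × 8.5 L/kg = 790.5 L
Loading dose = Vd × C = 790.5 × 2.9 = 2292 mg
Infusion rate = 7.830 L/h × 2.9 mg/L = 22.71 mg/h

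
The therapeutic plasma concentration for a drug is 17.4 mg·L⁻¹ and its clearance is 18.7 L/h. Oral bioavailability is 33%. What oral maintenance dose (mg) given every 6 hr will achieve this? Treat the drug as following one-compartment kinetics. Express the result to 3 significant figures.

5920 mg

At steady state, dose per interval replaces the amount cleared in that interval: F·D/τ = CL·Css.
D = CL × Css × τ / F = 18.70 × 17.4 × 6 / 0.33 = 5916 mg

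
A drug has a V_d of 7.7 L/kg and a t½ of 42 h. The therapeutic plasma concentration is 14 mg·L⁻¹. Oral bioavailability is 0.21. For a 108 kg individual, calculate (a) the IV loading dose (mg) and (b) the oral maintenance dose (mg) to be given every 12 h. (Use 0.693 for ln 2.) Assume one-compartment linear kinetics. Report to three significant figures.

(a) 11600 mg; (b) 11000 mg

Vd = 7.7 L/kg × 108 kg = 831.6 L
LD = Vd × C = 831.6 × 14 = 11640 mg
CL = 0.693 × Vd / t½ = 0.693 × 831.6 / 42 = 13.72 L/h
D = CL × Css × τ / F = 13.72 × 14 × 12 / 0.21 = 10980 mg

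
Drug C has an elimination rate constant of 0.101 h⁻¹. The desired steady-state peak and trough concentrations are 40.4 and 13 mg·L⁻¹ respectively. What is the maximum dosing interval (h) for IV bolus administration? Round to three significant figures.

11.2 h

Between IV bolus doses, concentration decays as C = C₀·e^(−kτ), so C_peak/C_trough = e^(kτ).
τ_max = ln(C_peak/C_trough) / k = ln(40.4/13) / 0.1010 = 1.134 / 0.1010 = 11.23 h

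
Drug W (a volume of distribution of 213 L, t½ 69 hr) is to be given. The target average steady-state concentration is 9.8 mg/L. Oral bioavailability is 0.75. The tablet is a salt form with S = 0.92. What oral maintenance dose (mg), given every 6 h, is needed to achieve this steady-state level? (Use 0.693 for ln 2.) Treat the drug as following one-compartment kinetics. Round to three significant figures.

182 mg

k = 0.693/69 = 0.01004 h⁻¹, so CL = k·Vd = 0.01004 × 213.0 = 2.139 L/h
D = CL × Css × τ / F / S = 2.139 × 9.8 × 6 / 0.75 / 0.92 = 182.3 mg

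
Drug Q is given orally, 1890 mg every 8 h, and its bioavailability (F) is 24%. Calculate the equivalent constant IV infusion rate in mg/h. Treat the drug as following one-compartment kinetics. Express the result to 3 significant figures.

56.7 mg/h

Equivalent systemic input: infusion rate = F·D/τ.
Rate = 0.24 × 1890 / 8 = 56.70 mg/h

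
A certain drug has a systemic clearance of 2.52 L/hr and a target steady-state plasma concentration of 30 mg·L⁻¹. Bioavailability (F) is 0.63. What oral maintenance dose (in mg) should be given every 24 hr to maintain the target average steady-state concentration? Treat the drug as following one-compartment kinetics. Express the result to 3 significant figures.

2880 mg

At steady state, dose per interval replaces the amount cleared in that interval: F·D/τ = CL·Css.
D = CL × Css × τ / F = 2.520 × 30 × 24 / 0.63 = 2880 mg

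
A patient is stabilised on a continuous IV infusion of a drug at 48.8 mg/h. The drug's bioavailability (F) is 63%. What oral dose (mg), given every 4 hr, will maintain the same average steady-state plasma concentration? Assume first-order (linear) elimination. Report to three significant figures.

310 mg

To maintain the same Css, the systemic dosing rate must be unchanged: F·D/τ = infusion rate.
D = rate × τ / F = 48.8 × 4 / 0.63 = 309.8 mg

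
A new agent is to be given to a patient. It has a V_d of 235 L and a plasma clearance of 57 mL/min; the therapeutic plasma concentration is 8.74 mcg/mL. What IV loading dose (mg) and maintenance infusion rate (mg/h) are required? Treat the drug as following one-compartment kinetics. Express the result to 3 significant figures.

Loading: fill Vd to C_target → 235.0 L × 8.74 mg/L = 2054 mg
CL = 57 mL/min = 57 × 0.06 = 3.420 L/h
Maintenance infusion rate = CL × Css = 3.420 × 8.74 = 29.89 mg/h

(a) 2050 mg; (b) 29.9 mg/h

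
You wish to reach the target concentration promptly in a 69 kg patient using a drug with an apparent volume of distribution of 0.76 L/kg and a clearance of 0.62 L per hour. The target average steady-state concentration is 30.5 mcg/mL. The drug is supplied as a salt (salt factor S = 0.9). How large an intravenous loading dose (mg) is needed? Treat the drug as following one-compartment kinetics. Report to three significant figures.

Vd(total) = 69 kg × 0.76 L/kg = 52.44 L
LD = Vd × C / S = 52.44 × 30.50 / 0.9 = 1777 mg

1780 mg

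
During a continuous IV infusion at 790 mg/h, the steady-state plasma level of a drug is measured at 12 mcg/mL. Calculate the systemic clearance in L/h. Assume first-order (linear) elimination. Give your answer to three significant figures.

At steady state, infusion rate = CL × Css, so CL = rate / Css.
CL = 790 / 12 = 65.83 L/h

65.8 L/h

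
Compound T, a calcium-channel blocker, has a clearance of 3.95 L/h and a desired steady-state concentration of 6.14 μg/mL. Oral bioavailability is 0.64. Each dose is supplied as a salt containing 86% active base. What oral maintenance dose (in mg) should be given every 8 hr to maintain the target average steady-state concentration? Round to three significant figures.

D = CL × Css × τ / F / S = 3.950 × 6.14 × 8 / 0.64 / 0.86 = 352.5 mg

353 mg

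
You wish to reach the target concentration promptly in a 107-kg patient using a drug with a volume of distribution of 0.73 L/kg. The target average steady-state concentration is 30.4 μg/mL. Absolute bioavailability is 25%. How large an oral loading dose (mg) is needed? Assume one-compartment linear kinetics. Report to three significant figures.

9500 mg

Total Vd = 0.73 × 107 = 78.11 L
The loading dose fills Vd to the target concentration.
LD = Vd × C / F = 78.11 × 30.40 / 0.25 = 9498 mg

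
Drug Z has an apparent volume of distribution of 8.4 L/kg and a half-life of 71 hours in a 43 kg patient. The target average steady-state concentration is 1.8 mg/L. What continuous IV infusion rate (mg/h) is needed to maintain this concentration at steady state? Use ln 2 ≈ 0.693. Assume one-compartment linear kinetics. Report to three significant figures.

Vd = 8.4 L/kg × 43 kg = 361.2 L
CL = 0.693 × Vd / t½ = 0.693 × 361.2 / 71 = 3.526 L/h
Infusion rate = CL × Css = 3.526 × 1.8 = 6.347 mg/h

6.35 mg/h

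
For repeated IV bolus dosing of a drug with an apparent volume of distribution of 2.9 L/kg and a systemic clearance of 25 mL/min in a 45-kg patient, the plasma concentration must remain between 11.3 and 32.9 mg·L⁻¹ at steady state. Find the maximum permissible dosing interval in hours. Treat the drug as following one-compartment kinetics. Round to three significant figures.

Total Vd = 2.9 × 45 = 130.5 L
Convert clearance: 25 mL/min × 60 min/h ÷ 1000 mL/L = 1.500 L/h
k = CL / Vd = 1.500 / 130.5 = 0.01149 h⁻¹
Between IV bolus doses, concentration decays as C = C₀·e^(−kτ), so C_peak/C_trough = e^(kτ).
τ_max = ln(C_peak/C_trough) / k = ln(32.9/11.3) / 0.01149 = 1.069 / 0.01149 = 93.04 h

93.0 h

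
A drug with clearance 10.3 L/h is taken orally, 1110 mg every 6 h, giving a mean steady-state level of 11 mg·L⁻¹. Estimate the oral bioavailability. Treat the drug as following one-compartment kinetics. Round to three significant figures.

0.612

F·D/τ = CL·Css at steady state → F = CL·Css·τ / D.
F = 10.3 × 11 × 6 / 1110 = 0.612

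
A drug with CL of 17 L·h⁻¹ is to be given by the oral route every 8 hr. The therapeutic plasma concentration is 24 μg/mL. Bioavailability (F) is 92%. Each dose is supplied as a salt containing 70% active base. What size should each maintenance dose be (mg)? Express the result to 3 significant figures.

At steady state, dose per interval replaces the amount cleared in that interval: F·S·D/τ = CL·Css.
D = CL × Css × τ / F / S = 17.00 × 24 × 8 / 0.92 / 0.7 = 5068 mg

5070 mg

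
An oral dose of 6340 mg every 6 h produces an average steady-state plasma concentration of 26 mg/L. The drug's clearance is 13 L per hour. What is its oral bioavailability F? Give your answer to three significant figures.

0.320

F·D/τ = CL·Css at steady state → F = CL·Css·τ / D.
F = 13 × 26 × 6 / 6340 = 0.320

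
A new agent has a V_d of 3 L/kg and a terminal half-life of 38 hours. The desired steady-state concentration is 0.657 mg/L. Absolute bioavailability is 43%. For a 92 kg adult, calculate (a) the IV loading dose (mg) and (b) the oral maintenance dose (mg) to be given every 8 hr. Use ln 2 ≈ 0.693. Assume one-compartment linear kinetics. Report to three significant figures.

(a) 181 mg; (b) 61.5 mg

Vd = 3 L/kg × 92 kg = 276.0 L
LD = Vd × C = 276.0 × 0.657 = 181.3 mg
CL = 0.693 × Vd / t½ = 0.693 × 276.0 / 38 = 5.033 L/h
D = CL × Css × τ / F = 5.033 × 0.657 × 8 / 0.43 = 61.52 mg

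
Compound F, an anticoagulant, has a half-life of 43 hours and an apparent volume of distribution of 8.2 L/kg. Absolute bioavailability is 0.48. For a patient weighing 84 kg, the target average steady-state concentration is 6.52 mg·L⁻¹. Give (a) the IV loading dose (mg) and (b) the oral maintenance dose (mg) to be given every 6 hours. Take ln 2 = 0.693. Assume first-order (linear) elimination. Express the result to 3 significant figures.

Total Vd = 8.2 × 84 = 688.8 L
LD = Vd × C = 688.8 × 6.52 = 4491 mg
CL = 0.693 × Vd / t½ = 0.693 × 688.8 / 43 = 11.10 L/h
D = CL × Css × τ / F = 11.10 × 6.52 × 6 / 0.48 = 904.7 mg

(a) 4490 mg; (b) 905 mg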